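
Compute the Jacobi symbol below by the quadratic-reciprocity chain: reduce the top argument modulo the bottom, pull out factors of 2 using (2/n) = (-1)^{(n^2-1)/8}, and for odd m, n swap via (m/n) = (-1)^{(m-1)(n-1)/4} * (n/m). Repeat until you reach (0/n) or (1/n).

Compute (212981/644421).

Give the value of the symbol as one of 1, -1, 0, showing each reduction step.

-1

reciprocity: (212981/644421) = +1·(644421/212981) since 212981 mod 4 = 1, 644421 mod 4 = 1; sign now +1
(644421/212981) = (5478/212981)   [reduce mod 212981]
5478 = 2^1·2739; (2/212981) = -1 since 212981 mod 8 = 5, so (5478/212981) = (-1)^1·(2739/212981); sign now -1
reciprocity: (2739/212981) = +1·(212981/2739) since 2739 mod 4 = 3, 212981 mod 4 = 1; sign now -1
(212981/2739) = (2078/2739)   [reduce mod 2739]
2078 = 2^1·1039; (2/2739) = -1 since 2739 mod 8 = 3, so (2078/2739) = (-1)^1·(1039/2739); sign now +1
reciprocity: (1039/2739) = -1·(2739/1039) since 1039 mod 4 = 3, 2739 mod 4 = 3; sign now -1
(2739/1039) = (661/1039)   [reduce mod 1039]
reciprocity: (661/1039) = +1·(1039/661) since 661 mod 4 = 1, 1039 mod 4 = 3; sign now -1
(1039/661) = (378/661)   [reduce mod 661]
378 = 2^1·189; (2/661) = -1 since 661 mod 8 = 5, so (378/661) = (-1)^1·(189/661); sign now +1
reciprocity: (189/661) = +1·(661/189) since 189 mod 4 = 1, 661 mod 4 = 1; sign now +1
(661/189) = (94/189)   [reduce mod 189]
94 = 2^1·47; (2/189) = -1 since 189 mod 8 = 5, so (94/189) = (-1)^1·(47/189); sign now -1
reciprocity: (47/189) = +1·(189/47) since 47 mod 4 = 3, 189 mod 4 = 1; sign now -1
(189/47) = (1/47)   [reduce mod 47]
(1/47) = 1; final value = sign = -1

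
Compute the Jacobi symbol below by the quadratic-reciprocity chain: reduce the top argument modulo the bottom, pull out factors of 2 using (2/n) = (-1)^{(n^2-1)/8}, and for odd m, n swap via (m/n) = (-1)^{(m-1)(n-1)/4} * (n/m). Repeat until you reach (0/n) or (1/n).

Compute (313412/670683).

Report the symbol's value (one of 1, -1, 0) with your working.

313412 = 2^2·78353; (2/670683) = -1 since 670683 mod 8 = 3, so (313412/670683) = (-1)^2·(78353/670683); sign now +1
reciprocity: (78353/670683) = +1·(670683/78353) since 78353 mod 4 = 1, 670683 mod 4 = 3; sign now +1
(670683/78353) = (43859/78353)   [reduce mod 78353]
reciprocity: (43859/78353) = +1·(78353/43859) since 43859 mod 4 = 3, 78353 mod 4 = 1; sign now +1
(78353/43859) = (34494/43859)   [reduce mod 43859]
34494 = 2^1·17247; (2/43859) = -1 since 43859 mod 8 = 3, so (34494/43859) = (-1)^1·(17247/43859); sign now -1
reciprocity: (17247/43859) = -1·(43859/17247) since 17247 mod 4 = 3, 43859 mod 4 = 3; sign now +1
(43859/17247) = (9365/17247)   [reduce mod 17247]
reciprocity: (9365/17247) = +1·(17247/9365) since 9365 mod 4 = 1, 17247 mod 4 = 3; sign now +1
(17247/9365) = (7882/9365)   [reduce mod 9365]
7882 = 2^1·3941; (2/9365) = -1 since 9365 mod 8 = 5, so (7882/9365) = (-1)^1·(3941/9365); sign now -1
reciprocity: (3941/9365) = +1·(9365/3941) since 3941 mod 4 = 1, 9365 mod 4 = 1; sign now -1
(9365/3941) = (1483/3941)   [reduce mod 3941]
reciprocity: (1483/3941) = +1·(3941/1483) since 1483 mod 4 = 3, 3941 mod 4 = 1; sign now -1
(3941/1483) = (975/1483)   [reduce mod 1483]
reciprocity: (975/1483) = -1·(1483/975) since 975 mod 4 = 3, 1483 mod 4 = 3; sign now +1
(1483/975) = (508/975)   [reduce mod 975]
508 = 2^2·127; (2/975) = +1 since 975 mod 8 = 7, so (508/975) = (+1)^2·(127/975); sign now +1
reciprocity: (127/975) = -1·(975/127) since 127 mod 4 = 3, 975 mod 4 = 3; sign now -1
(975/127) = (86/127)   [reduce mod 127]
86 = 2^1·43; (2/127) = +1 since 127 mod 8 = 7, so (86/127) = (+1)^1·(43/127); sign now -1
reciprocity: (43/127) = -1·(127/43) since 43 mod 4 = 3, 127 mod 4 = 3; sign now +1
(127/43) = (41/43)   [reduce mod 43]
reciprocity: (41/43) = +1·(43/41) since 41 mod 4 = 1, 43 mod 4 = 3; sign now +1
(43/41) = (2/41)   [reduce mod 41]
2 = 2^1·1; (2/41) = +1 since 41 mod 8 = 1, so (2/41) = (+1)^1·(1/41); sign now +1
(1/41) = 1; final value = sign = +1

1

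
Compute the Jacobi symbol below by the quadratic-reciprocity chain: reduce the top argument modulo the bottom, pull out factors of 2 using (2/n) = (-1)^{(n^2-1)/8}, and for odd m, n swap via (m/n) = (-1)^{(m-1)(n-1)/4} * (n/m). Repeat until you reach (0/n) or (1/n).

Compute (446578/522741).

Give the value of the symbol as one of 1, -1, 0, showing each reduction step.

factor out 2^1: 446578 = 2^1·223289; with 522741 mod 8 = 5, (2/522741) = -1; sign now -1; continue with (223289/522741)
flip (223289/522741) -> (522741/223289): both odd, 223289 mod 4 = 1, 522741 mod 4 = 1, so the flip contributes +1; sign now -1
(522741/223289): 522741 mod 223289 = 76163, so (522741/223289) = (76163/223289)
flip (76163/223289) -> (223289/76163): both odd, 76163 mod 4 = 3, 223289 mod 4 = 1, so the flip contributes +1; sign now -1
(223289/76163): 223289 mod 76163 = 70963, so (223289/76163) = (70963/76163)
flip (70963/76163) -> (76163/70963): both odd, 70963 mod 4 = 3, 76163 mod 4 = 3, so the flip contributes -1; sign now +1
(76163/70963): 76163 mod 70963 = 5200, so (76163/70963) = (5200/70963)
factor out 2^4: 5200 = 2^4·325; with 70963 mod 8 = 3, (2/70963) = -1; sign now +1; continue with (325/70963)
flip (325/70963) -> (70963/325): both odd, 325 mod 4 = 1, 70963 mod 4 = 3, so the flip contributes +1; sign now +1
(70963/325): 70963 mod 325 = 113, so (70963/325) = (113/325)
flip (113/325) -> (325/113): both odd, 113 mod 4 = 1, 325 mod 4 = 1, so the flip contributes +1; sign now +1
(325/113): 325 mod 113 = 99, so (325/113) = (99/113)
flip (99/113) -> (113/99): both odd, 99 mod 4 = 3, 113 mod 4 = 1, so the flip contributes +1; sign now +1
(113/99): 113 mod 99 = 14, so (113/99) = (14/99)
factor out 2^1: 14 = 2^1·7; with 99 mod 8 = 3, (2/99) = -1; sign now -1; continue with (7/99)
flip (7/99) -> (99/7): both odd, 7 mod 4 = 3, 99 mod 4 = 3, so the flip contributes -1; sign now +1
(99/7): 99 mod 7 = 1, so (99/7) = (1/7)
reached (1/7) = 1, so the symbol is +1

1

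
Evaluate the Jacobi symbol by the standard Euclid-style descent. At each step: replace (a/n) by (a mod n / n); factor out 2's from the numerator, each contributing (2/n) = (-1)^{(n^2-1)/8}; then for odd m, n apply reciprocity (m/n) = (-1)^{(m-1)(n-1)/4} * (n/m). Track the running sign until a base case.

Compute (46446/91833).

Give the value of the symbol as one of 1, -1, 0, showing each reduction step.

46446 = 2^1·23223; (2/91833) = +1 since 91833 mod 8 = 1, so (46446/91833) = (+1)^1·(23223/91833); sign now +1
reciprocity: (23223/91833) = +1·(91833/23223) since 23223 mod 4 = 3, 91833 mod 4 = 1; sign now +1
(91833/23223) = (22164/23223)   [reduce mod 23223]
22164 = 2^2·5541; (2/23223) = +1 since 23223 mod 8 = 7, so (22164/23223) = (+1)^2·(5541/23223); sign now +1
reciprocity: (5541/23223) = +1·(23223/5541) since 5541 mod 4 = 1, 23223 mod 4 = 3; sign now +1
(23223/5541) = (1059/5541)   [reduce mod 5541]
reciprocity: (1059/5541) = +1·(5541/1059) since 1059 mod 4 = 3, 5541 mod 4 = 1; sign now +1
(5541/1059) = (246/1059)   [reduce mod 1059]
246 = 2^1·123; (2/1059) = -1 since 1059 mod 8 = 3, so (246/1059) = (-1)^1·(123/1059); sign now -1
reciprocity: (123/1059) = -1·(1059/123) since 123 mod 4 = 3, 1059 mod 4 = 3; sign now +1
(1059/123) = (75/123)   [reduce mod 123]
reciprocity: (75/123) = -1·(123/75) since 75 mod 4 = 3, 123 mod 4 = 3; sign now -1
(123/75) = (48/75)   [reduce mod 75]
48 = 2^4·3; (2/75) = -1 since 75 mod 8 = 3, so (48/75) = (-1)^4·(3/75); sign now -1
reciprocity: (3/75) = -1·(75/3) since 3 mod 4 = 3, 75 mod 4 = 3; sign now +1
(75/3) = (0/3)   [reduce mod 3]
(0/3) = 0   [gcd(a, n) > 1]; final value = 0

0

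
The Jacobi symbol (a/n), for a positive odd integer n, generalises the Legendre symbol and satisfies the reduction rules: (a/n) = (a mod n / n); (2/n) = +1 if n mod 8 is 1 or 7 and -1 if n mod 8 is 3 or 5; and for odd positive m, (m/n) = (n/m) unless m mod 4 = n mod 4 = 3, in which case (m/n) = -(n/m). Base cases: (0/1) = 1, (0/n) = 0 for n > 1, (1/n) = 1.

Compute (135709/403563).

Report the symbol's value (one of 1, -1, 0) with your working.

flip (135709/403563) -> (403563/135709): both odd, 135709 mod 4 = 1, 403563 mod 4 = 3, so the flip contributes +1; sign now +1
(403563/135709): 403563 mod 135709 = 132145, so (403563/135709) = (132145/135709)
flip (132145/135709) -> (135709/132145): both odd, 132145 mod 4 = 1, 135709 mod 4 = 1, so the flip contributes +1; sign now +1
(135709/132145): 135709 mod 132145 = 3564, so (135709/132145) = (3564/132145)
factor out 2^2: 3564 = 2^2·891; with 132145 mod 8 = 1, (2/132145) = +1; sign now +1; continue with (891/132145)
flip (891/132145) -> (132145/891): both odd, 891 mod 4 = 3, 132145 mod 4 = 1, so the flip contributes +1; sign now +1
(132145/891): 132145 mod 891 = 277, so (132145/891) = (277/891)
flip (277/891) -> (891/277): both odd, 277 mod 4 = 1, 891 mod 4 = 3, so the flip contributes +1; sign now +1
(891/277): 891 mod 277 = 60, so (891/277) = (60/277)
factor out 2^2: 60 = 2^2·15; with 277 mod 8 = 5, (2/277) = -1; sign now +1; continue with (15/277)
flip (15/277) -> (277/15): both odd, 15 mod 4 = 3, 277 mod 4 = 1, so the flip contributes +1; sign now +1
(277/15): 277 mod 15 = 7, so (277/15) = (7/15)
flip (7/15) -> (15/7): both odd, 7 mod 4 = 3, 15 mod 4 = 3, so the flip contributes -1; sign now -1
(15/7): 15 mod 7 = 1, so (15/7) = (1/7)
reached (1/7) = 1, so the symbol is -1

-1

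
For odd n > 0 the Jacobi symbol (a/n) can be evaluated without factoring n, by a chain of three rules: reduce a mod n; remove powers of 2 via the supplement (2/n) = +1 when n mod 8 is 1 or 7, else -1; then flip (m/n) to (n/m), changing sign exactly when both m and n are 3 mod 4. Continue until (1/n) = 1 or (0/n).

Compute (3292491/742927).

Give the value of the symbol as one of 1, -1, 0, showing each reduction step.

(3292491/742927) = (320783/742927)   [reduce mod 742927]
reciprocity: (320783/742927) = -1·(742927/320783) since 320783 mod 4 = 3, 742927 mod 4 = 3; sign now -1
(742927/320783) = (101361/320783)   [reduce mod 320783]
reciprocity: (101361/320783) = +1·(320783/101361) since 101361 mod 4 = 1, 320783 mod 4 = 3; sign now -1
(320783/101361) = (16700/101361)   [reduce mod 101361]
16700 = 2^2·4175; (2/101361) = +1 since 101361 mod 8 = 1, so (16700/101361) = (+1)^2·(4175/101361); sign now -1
reciprocity: (4175/101361) = +1·(101361/4175) since 4175 mod 4 = 3, 101361 mod 4 = 1; sign now -1
(101361/4175) = (1161/4175)   [reduce mod 4175]
reciprocity: (1161/4175) = +1·(4175/1161) since 1161 mod 4 = 1, 4175 mod 4 = 3; sign now -1
(4175/1161) = (692/1161)   [reduce mod 1161]
692 = 2^2·173; (2/1161) = +1 since 1161 mod 8 = 1, so (692/1161) = (+1)^2·(173/1161); sign now -1
reciprocity: (173/1161) = +1·(1161/173) since 173 mod 4 = 1, 1161 mod 4 = 1; sign now -1
(1161/173) = (123/173)   [reduce mod 173]
reciprocity: (123/173) = +1·(173/123) since 123 mod 4 = 3, 173 mod 4 = 1; sign now -1
(173/123) = (50/123)   [reduce mod 123]
50 = 2^1·25; (2/123) = -1 since 123 mod 8 = 3, so (50/123) = (-1)^1·(25/123); sign now +1
reciprocity: (25/123) = +1·(123/25) since 25 mod 4 = 1, 123 mod 4 = 3; sign now +1
(123/25) = (23/25)   [reduce mod 25]
reciprocity: (23/25) = +1·(25/23) since 23 mod 4 = 3, 25 mod 4 = 1; sign now +1
(25/23) = (2/23)   [reduce mod 23]
2 = 2^1·1; (2/23) = +1 since 23 mod 8 = 7, so (2/23) = (+1)^1·(1/23); sign now +1
(1/23) = 1; final value = sign = +1

1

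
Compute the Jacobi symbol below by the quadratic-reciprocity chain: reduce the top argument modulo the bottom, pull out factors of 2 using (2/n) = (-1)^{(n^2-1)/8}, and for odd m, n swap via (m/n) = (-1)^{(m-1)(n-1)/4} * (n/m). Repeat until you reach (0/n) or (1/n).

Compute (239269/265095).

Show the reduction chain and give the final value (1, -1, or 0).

-1

flip (239269/265095) -> (265095/239269): both odd, 239269 mod 4 = 1, 265095 mod 4 = 3, so the flip contributes +1; sign now +1
(265095/239269): 265095 mod 239269 = 25826, so (265095/239269) = (25826/239269)
factor out 2^1: 25826 = 2^1·12913; with 239269 mod 8 = 5, (2/239269) = -1; sign now -1; continue with (12913/239269)
flip (12913/239269) -> (239269/12913): both odd, 12913 mod 4 = 1, 239269 mod 4 = 1, so the flip contributes +1; sign now -1
(239269/12913): 239269 mod 12913 = 6835, so (239269/12913) = (6835/12913)
flip (6835/12913) -> (12913/6835): both odd, 6835 mod 4 = 3, 12913 mod 4 = 1, so the flip contributes +1; sign now -1
(12913/6835): 12913 mod 6835 = 6078, so (12913/6835) = (6078/6835)
factor out 2^1: 6078 = 2^1·3039; with 6835 mod 8 = 3, (2/6835) = -1; sign now +1; continue with (3039/6835)
flip (3039/6835) -> (6835/3039): both odd, 3039 mod 4 = 3, 6835 mod 4 = 3, so the flip contributes -1; sign now -1
(6835/3039): 6835 mod 3039 = 757, so (6835/3039) = (757/3039)
flip (757/3039) -> (3039/757): both odd, 757 mod 4 = 1, 3039 mod 4 = 3, so the flip contributes +1; sign now -1
(3039/757): 3039 mod 757 = 11, so (3039/757) = (11/757)
flip (11/757) -> (757/11): both odd, 11 mod 4 = 3, 757 mod 4 = 1, so the flip contributes +1; sign now -1
(757/11): 757 mod 11 = 9, so (757/11) = (9/11)
flip (9/11) -> (11/9): both odd, 9 mod 4 = 1, 11 mod 4 = 3, so the flip contributes +1; sign now -1
(11/9): 11 mod 9 = 2, so (11/9) = (2/9)
factor out 2^1: 2 = 2^1·1; with 9 mod 8 = 1, (2/9) = +1; sign now -1; continue with (1/9)
reached (1/9) = 1, so the symbol is -1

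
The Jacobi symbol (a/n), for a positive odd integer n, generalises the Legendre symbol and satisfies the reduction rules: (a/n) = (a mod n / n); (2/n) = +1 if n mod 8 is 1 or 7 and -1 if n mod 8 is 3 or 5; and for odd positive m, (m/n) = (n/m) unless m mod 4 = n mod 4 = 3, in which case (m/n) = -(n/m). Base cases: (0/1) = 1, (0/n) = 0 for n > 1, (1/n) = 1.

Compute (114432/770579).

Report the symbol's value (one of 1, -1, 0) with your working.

114432 = 2^8·447; (2/770579) = -1 since 770579 mod 8 = 3, so (114432/770579) = (-1)^8·(447/770579); sign now +1
reciprocity: (447/770579) = -1·(770579/447) since 447 mod 4 = 3, 770579 mod 4 = 3; sign now -1
(770579/447) = (398/447)   [reduce mod 447]
398 = 2^1·199; (2/447) = +1 since 447 mod 8 = 7, so (398/447) = (+1)^1·(199/447); sign now -1
reciprocity: (199/447) = -1·(447/199) since 199 mod 4 = 3, 447 mod 4 = 3; sign now +1
(447/199) = (49/199)   [reduce mod 199]
reciprocity: (49/199) = +1·(199/49) since 49 mod 4 = 1, 199 mod 4 = 3; sign now +1
(199/49) = (3/49)   [reduce mod 49]
reciprocity: (3/49) = +1·(49/3) since 3 mod 4 = 3, 49 mod 4 = 1; sign now +1
(49/3) = (1/3)   [reduce mod 3]
(1/3) = 1; final value = sign = +1

1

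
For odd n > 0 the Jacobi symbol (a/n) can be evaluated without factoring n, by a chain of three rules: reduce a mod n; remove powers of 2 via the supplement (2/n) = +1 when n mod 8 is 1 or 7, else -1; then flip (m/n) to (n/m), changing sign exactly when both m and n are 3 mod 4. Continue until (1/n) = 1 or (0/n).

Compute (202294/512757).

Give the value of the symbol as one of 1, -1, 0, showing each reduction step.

factor out 2^1: 202294 = 2^1·101147; with 512757 mod 8 = 5, (2/512757) = -1; sign now -1; continue with (101147/512757)
flip (101147/512757) -> (512757/101147): both odd, 101147 mod 4 = 3, 512757 mod 4 = 1, so the flip contributes +1; sign now -1
(512757/101147): 512757 mod 101147 = 7022, so (512757/101147) = (7022/101147)
factor out 2^1: 7022 = 2^1·3511; with 101147 mod 8 = 3, (2/101147) = -1; sign now +1; continue with (3511/101147)
flip (3511/101147) -> (101147/3511): both odd, 3511 mod 4 = 3, 101147 mod 4 = 3, so the flip contributes -1; sign now -1
(101147/3511): 101147 mod 3511 = 2839, so (101147/3511) = (2839/3511)
flip (2839/3511) -> (3511/2839): both odd, 2839 mod 4 = 3, 3511 mod 4 = 3, so the flip contributes -1; sign now +1
(3511/2839): 3511 mod 2839 = 672, so (3511/2839) = (672/2839)
factor out 2^5: 672 = 2^5·21; with 2839 mod 8 = 7, (2/2839) = +1; sign now +1; continue with (21/2839)
flip (21/2839) -> (2839/21): both odd, 21 mod 4 = 1, 2839 mod 4 = 3, so the flip contributes +1; sign now +1
(2839/21): 2839 mod 21 = 4, so (2839/21) = (4/21)
factor out 2^2: 4 = 2^2·1; with 21 mod 8 = 5, (2/21) = -1; sign now +1; continue with (1/21)
reached (1/21) = 1, so the symbol is +1

1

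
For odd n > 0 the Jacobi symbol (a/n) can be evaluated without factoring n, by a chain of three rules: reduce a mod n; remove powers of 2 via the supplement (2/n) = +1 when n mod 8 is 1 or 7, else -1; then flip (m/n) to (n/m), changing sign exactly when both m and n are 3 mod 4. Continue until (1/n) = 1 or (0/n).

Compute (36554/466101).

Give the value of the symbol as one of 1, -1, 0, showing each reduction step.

1

factor out 2^1: 36554 = 2^1·18277; with 466101 mod 8 = 5, (2/466101) = -1; sign now -1; continue with (18277/466101)
flip (18277/466101) -> (466101/18277): both odd, 18277 mod 4 = 1, 466101 mod 4 = 1, so the flip contributes +1; sign now -1
(466101/18277): 466101 mod 18277 = 9176, so (466101/18277) = (9176/18277)
factor out 2^3: 9176 = 2^3·1147; with 18277 mod 8 = 5, (2/18277) = -1; sign now +1; continue with (1147/18277)
flip (1147/18277) -> (18277/1147): both odd, 1147 mod 4 = 3, 18277 mod 4 = 1, so the flip contributes +1; sign now +1
(18277/1147): 18277 mod 1147 = 1072, so (18277/1147) = (1072/1147)
factor out 2^4: 1072 = 2^4·67; with 1147 mod 8 = 3, (2/1147) = -1; sign now +1; continue with (67/1147)
flip (67/1147) -> (1147/67): both odd, 67 mod 4 = 3, 1147 mod 4 = 3, so the flip contributes -1; sign now -1
(1147/67): 1147 mod 67 = 8, so (1147/67) = (8/67)
factor out 2^3: 8 = 2^3·1; with 67 mod 8 = 3, (2/67) = -1; sign now +1; continue with (1/67)
reached (1/67) = 1, so the symbol is +1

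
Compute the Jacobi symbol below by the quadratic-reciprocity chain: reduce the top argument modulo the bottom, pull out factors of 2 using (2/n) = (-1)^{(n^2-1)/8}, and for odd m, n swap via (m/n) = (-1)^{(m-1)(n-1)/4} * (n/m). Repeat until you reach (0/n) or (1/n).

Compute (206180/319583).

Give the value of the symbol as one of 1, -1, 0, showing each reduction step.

-1

206180 = 2^2·51545; (2/319583) = +1 since 319583 mod 8 = 7, so (206180/319583) = (+1)^2·(51545/319583); sign now +1
reciprocity: (51545/319583) = +1·(319583/51545) since 51545 mod 4 = 1, 319583 mod 4 = 3; sign now +1
(319583/51545) = (10313/51545)   [reduce mod 51545]
reciprocity: (10313/51545) = +1·(51545/10313) since 10313 mod 4 = 1, 51545 mod 4 = 1; sign now +1
(51545/10313) = (10293/10313)   [reduce mod 10313]
reciprocity: (10293/10313) = +1·(10313/10293) since 10293 mod 4 = 1, 10313 mod 4 = 1; sign now +1
(10313/10293) = (20/10293)   [reduce mod 10293]
20 = 2^2·5; (2/10293) = -1 since 10293 mod 8 = 5, so (20/10293) = (-1)^2·(5/10293); sign now +1
reciprocity: (5/10293) = +1·(10293/5) since 5 mod 4 = 1, 10293 mod 4 = 1; sign now +1
(10293/5) = (3/5)   [reduce mod 5]
reciprocity: (3/5) = +1·(5/3) since 3 mod 4 = 3, 5 mod 4 = 1; sign now +1
(5/3) = (2/3)   [reduce mod 3]
2 = 2^1·1; (2/3) = -1 since 3 mod 8 = 3, so (2/3) = (-1)^1·(1/3); sign now -1
(1/3) = 1; final value = sign = -1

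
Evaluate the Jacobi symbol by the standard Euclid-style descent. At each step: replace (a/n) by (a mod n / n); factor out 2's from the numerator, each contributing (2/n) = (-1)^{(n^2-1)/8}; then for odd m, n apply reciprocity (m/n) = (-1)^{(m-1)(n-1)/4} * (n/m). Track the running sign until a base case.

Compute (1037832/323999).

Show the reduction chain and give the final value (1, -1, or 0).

(1037832/323999) = (65835/323999)   [reduce mod 323999]
reciprocity: (65835/323999) = -1·(323999/65835) since 65835 mod 4 = 3, 323999 mod 4 = 3; sign now -1
(323999/65835) = (60659/65835)   [reduce mod 65835]
reciprocity: (60659/65835) = -1·(65835/60659) since 60659 mod 4 = 3, 65835 mod 4 = 3; sign now +1
(65835/60659) = (5176/60659)   [reduce mod 60659]
5176 = 2^3·647; (2/60659) = -1 since 60659 mod 8 = 3, so (5176/60659) = (-1)^3·(647/60659); sign now -1
reciprocity: (647/60659) = -1·(60659/647) since 647 mod 4 = 3, 60659 mod 4 = 3; sign now +1
(60659/647) = (488/647)   [reduce mod 647]
488 = 2^3·61; (2/647) = +1 since 647 mod 8 = 7, so (488/647) = (+1)^3·(61/647); sign now +1
reciprocity: (61/647) = +1·(647/61) since 61 mod 4 = 1, 647 mod 4 = 3; sign now +1
(647/61) = (37/61)   [reduce mod 61]
reciprocity: (37/61) = +1·(61/37) since 37 mod 4 = 1, 61 mod 4 = 1; sign now +1
(61/37) = (24/37)   [reduce mod 37]
24 = 2^3·3; (2/37) = -1 since 37 mod 8 = 5, so (24/37) = (-1)^3·(3/37); sign now -1
reciprocity: (3/37) = +1·(37/3) since 3 mod 4 = 3, 37 mod 4 = 1; sign now -1
(37/3) = (1/3)   [reduce mod 3]
(1/3) = 1; final value = sign = -1

-1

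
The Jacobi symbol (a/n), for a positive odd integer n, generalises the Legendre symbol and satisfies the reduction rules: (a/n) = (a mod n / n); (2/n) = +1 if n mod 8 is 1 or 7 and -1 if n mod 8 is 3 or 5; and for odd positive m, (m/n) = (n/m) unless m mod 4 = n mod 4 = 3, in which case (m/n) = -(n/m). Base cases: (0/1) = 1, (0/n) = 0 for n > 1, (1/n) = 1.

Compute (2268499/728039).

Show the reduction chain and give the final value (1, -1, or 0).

(2268499/728039): 2268499 mod 728039 = 84382, so (2268499/728039) = (84382/728039)
factor out 2^1: 84382 = 2^1·42191; with 728039 mod 8 = 7, (2/728039) = +1; sign now +1; continue with (42191/728039)
flip (42191/728039) -> (728039/42191): both odd, 42191 mod 4 = 3, 728039 mod 4 = 3, so the flip contributes -1; sign now -1
(728039/42191): 728039 mod 42191 = 10792, so (728039/42191) = (10792/42191)
factor out 2^3: 10792 = 2^3·1349; with 42191 mod 8 = 7, (2/42191) = +1; sign now -1; continue with (1349/42191)
flip (1349/42191) -> (42191/1349): both odd, 1349 mod 4 = 1, 42191 mod 4 = 3, so the flip contributes +1; sign now -1
(42191/1349): 42191 mod 1349 = 372, so (42191/1349) = (372/1349)
factor out 2^2: 372 = 2^2·93; with 1349 mod 8 = 5, (2/1349) = -1; sign now -1; continue with (93/1349)
flip (93/1349) -> (1349/93): both odd, 93 mod 4 = 1, 1349 mod 4 = 1, so the flip contributes +1; sign now -1
(1349/93): 1349 mod 93 = 47, so (1349/93) = (47/93)
flip (47/93) -> (93/47): both odd, 47 mod 4 = 3, 93 mod 4 = 1, so the flip contributes +1; sign now -1
(93/47): 93 mod 47 = 46, so (93/47) = (46/47)
factor out 2^1: 46 = 2^1·23; with 47 mod 8 = 7, (2/47) = +1; sign now -1; continue with (23/47)
flip (23/47) -> (47/23): both odd, 23 mod 4 = 3, 47 mod 4 = 3, so the flip contributes -1; sign now +1
(47/23): 47 mod 23 = 1, so (47/23) = (1/23)
reached (1/23) = 1, so the symbol is +1

1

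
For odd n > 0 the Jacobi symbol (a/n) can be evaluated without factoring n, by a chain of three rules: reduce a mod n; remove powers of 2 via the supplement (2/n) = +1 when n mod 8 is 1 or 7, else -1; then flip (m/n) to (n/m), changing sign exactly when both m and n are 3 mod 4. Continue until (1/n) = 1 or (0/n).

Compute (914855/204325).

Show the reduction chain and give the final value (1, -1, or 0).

(914855/204325): 914855 mod 204325 = 97555, so (914855/204325) = (97555/204325)
flip (97555/204325) -> (204325/97555): both odd, 97555 mod 4 = 3, 204325 mod 4 = 1, so the flip contributes +1; sign now +1
(204325/97555): 204325 mod 97555 = 9215, so (204325/97555) = (9215/97555)
flip (9215/97555) -> (97555/9215): both odd, 9215 mod 4 = 3, 97555 mod 4 = 3, so the flip contributes -1; sign now -1
(97555/9215): 97555 mod 9215 = 5405, so (97555/9215) = (5405/9215)
flip (5405/9215) -> (9215/5405): both odd, 5405 mod 4 = 1, 9215 mod 4 = 3, so the flip contributes +1; sign now -1
(9215/5405): 9215 mod 5405 = 3810, so (9215/5405) = (3810/5405)
factor out 2^1: 3810 = 2^1·1905; with 5405 mod 8 = 5, (2/5405) = -1; sign now +1; continue with (1905/5405)
flip (1905/5405) -> (5405/1905): both odd, 1905 mod 4 = 1, 5405 mod 4 = 1, so the flip contributes +1; sign now +1
(5405/1905): 5405 mod 1905 = 1595, so (5405/1905) = (1595/1905)
flip (1595/1905) -> (1905/1595): both odd, 1595 mod 4 = 3, 1905 mod 4 = 1, so the flip contributes +1; sign now +1
(1905/1595): 1905 mod 1595 = 310, so (1905/1595) = (310/1595)
factor out 2^1: 310 = 2^1·155; with 1595 mod 8 = 3, (2/1595) = -1; sign now -1; continue with (155/1595)
flip (155/1595) -> (1595/155): both odd, 155 mod 4 = 3, 1595 mod 4 = 3, so the flip contributes -1; sign now +1
(1595/155): 1595 mod 155 = 45, so (1595/155) = (45/155)
flip (45/155) -> (155/45): both odd, 45 mod 4 = 1, 155 mod 4 = 3, so the flip contributes +1; sign now +1
(155/45): 155 mod 45 = 20, so (155/45) = (20/45)
factor out 2^2: 20 = 2^2·5; with 45 mod 8 = 5, (2/45) = -1; sign now +1; continue with (5/45)
flip (5/45) -> (45/5): both odd, 5 mod 4 = 1, 45 mod 4 = 1, so the flip contributes +1; sign now +1
(45/5): 45 mod 5 = 0, so (45/5) = (0/5)
reached (0/5); gcd(a, n) > 1, so (0/5) = 0 and the symbol is 0

0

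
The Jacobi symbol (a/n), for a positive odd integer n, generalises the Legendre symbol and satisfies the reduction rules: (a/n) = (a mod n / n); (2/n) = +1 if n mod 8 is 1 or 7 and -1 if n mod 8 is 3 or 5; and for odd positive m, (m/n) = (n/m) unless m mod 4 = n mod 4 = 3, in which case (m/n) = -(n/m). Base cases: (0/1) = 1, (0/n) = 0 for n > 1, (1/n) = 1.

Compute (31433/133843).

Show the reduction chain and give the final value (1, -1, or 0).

1

reciprocity: (31433/133843) = +1·(133843/31433) since 31433 mod 4 = 1, 133843 mod 4 = 3; sign now +1
(133843/31433) = (8111/31433)   [reduce mod 31433]
reciprocity: (8111/31433) = +1·(31433/8111) since 8111 mod 4 = 3, 31433 mod 4 = 1; sign now +1
(31433/8111) = (7100/8111)   [reduce mod 8111]
7100 = 2^2·1775; (2/8111) = +1 since 8111 mod 8 = 7, so (7100/8111) = (+1)^2·(1775/8111); sign now +1
reciprocity: (1775/8111) = -1·(8111/1775) since 1775 mod 4 = 3, 8111 mod 4 = 3; sign now -1
(8111/1775) = (1011/1775)   [reduce mod 1775]
reciprocity: (1011/1775) = -1·(1775/1011) since 1011 mod 4 = 3, 1775 mod 4 = 3; sign now +1
(1775/1011) = (764/1011)   [reduce mod 1011]
764 = 2^2·191; (2/1011) = -1 since 1011 mod 8 = 3, so (764/1011) = (-1)^2·(191/1011); sign now +1
reciprocity: (191/1011) = -1·(1011/191) since 191 mod 4 = 3, 1011 mod 4 = 3; sign now -1
(1011/191) = (56/191)   [reduce mod 191]
56 = 2^3·7; (2/191) = +1 since 191 mod 8 = 7, so (56/191) = (+1)^3·(7/191); sign now -1
reciprocity: (7/191) = -1·(191/7) since 7 mod 4 = 3, 191 mod 4 = 3; sign now +1
(191/7) = (2/7)   [reduce mod 7]
2 = 2^1·1; (2/7) = +1 since 7 mod 8 = 7, so (2/7) = (+1)^1·(1/7); sign now +1
(1/7) = 1; final value = sign = +1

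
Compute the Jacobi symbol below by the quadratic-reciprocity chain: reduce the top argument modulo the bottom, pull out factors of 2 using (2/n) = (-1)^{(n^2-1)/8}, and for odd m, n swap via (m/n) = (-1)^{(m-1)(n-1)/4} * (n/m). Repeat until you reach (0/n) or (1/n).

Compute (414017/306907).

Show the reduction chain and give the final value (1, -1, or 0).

-1

(414017/306907): 414017 mod 306907 = 107110, so (414017/306907) = (107110/306907)
factor out 2^1: 107110 = 2^1·53555; with 306907 mod 8 = 3, (2/306907) = -1; sign now -1; continue with (53555/306907)
flip (53555/306907) -> (306907/53555): both odd, 53555 mod 4 = 3, 306907 mod 4 = 3, so the flip contributes -1; sign now +1
(306907/53555): 306907 mod 53555 = 39132, so (306907/53555) = (39132/53555)
factor out 2^2: 39132 = 2^2·9783; with 53555 mod 8 = 3, (2/53555) = -1; sign now +1; continue with (9783/53555)
flip (9783/53555) -> (53555/9783): both odd, 9783 mod 4 = 3, 53555 mod 4 = 3, so the flip contributes -1; sign now -1
(53555/9783): 53555 mod 9783 = 4640, so (53555/9783) = (4640/9783)
factor out 2^5: 4640 = 2^5·145; with 9783 mod 8 = 7, (2/9783) = +1; sign now -1; continue with (145/9783)
flip (145/9783) -> (9783/145): both odd, 145 mod 4 = 1, 9783 mod 4 = 3, so the flip contributes +1; sign now -1
(9783/145): 9783 mod 145 = 68, so (9783/145) = (68/145)
factor out 2^2: 68 = 2^2·17; with 145 mod 8 = 1, (2/145) = +1; sign now -1; continue with (17/145)
flip (17/145) -> (145/17): both odd, 17 mod 4 = 1, 145 mod 4 = 1, so the flip contributes +1; sign now -1
(145/17): 145 mod 17 = 9, so (145/17) = (9/17)
flip (9/17) -> (17/9): both odd, 9 mod 4 = 1, 17 mod 4 = 1, so the flip contributes +1; sign now -1
(17/9): 17 mod 9 = 8, so (17/9) = (8/9)
factor out 2^3: 8 = 2^3·1; with 9 mod 8 = 1, (2/9) = +1; sign now -1; continue with (1/9)
reached (1/9) = 1, so the symbol is -1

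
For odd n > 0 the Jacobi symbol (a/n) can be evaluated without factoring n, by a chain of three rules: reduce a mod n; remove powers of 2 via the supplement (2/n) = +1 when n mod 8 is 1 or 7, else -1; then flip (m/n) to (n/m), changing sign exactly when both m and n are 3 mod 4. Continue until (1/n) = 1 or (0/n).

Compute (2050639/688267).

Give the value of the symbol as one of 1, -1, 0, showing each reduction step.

-1

(2050639/688267) = (674105/688267)   [reduce mod 688267]
reciprocity: (674105/688267) = +1·(688267/674105) since 674105 mod 4 = 1, 688267 mod 4 = 3; sign now +1
(688267/674105) = (14162/674105)   [reduce mod 674105]
14162 = 2^1·7081; (2/674105) = +1 since 674105 mod 8 = 1, so (14162/674105) = (+1)^1·(7081/674105); sign now +1
reciprocity: (7081/674105) = +1·(674105/7081) since 7081 mod 4 = 1, 674105 mod 4 = 1; sign now +1
(674105/7081) = (1410/7081)   [reduce mod 7081]
1410 = 2^1·705; (2/7081) = +1 since 7081 mod 8 = 1, so (1410/7081) = (+1)^1·(705/7081); sign now +1
reciprocity: (705/7081) = +1·(7081/705) since 705 mod 4 = 1, 7081 mod 4 = 1; sign now +1
(7081/705) = (31/705)   [reduce mod 705]
reciprocity: (31/705) = +1·(705/31) since 31 mod 4 = 3, 705 mod 4 = 1; sign now +1
(705/31) = (23/31)   [reduce mod 31]
reciprocity: (23/31) = -1·(31/23) since 23 mod 4 = 3, 31 mod 4 = 3; sign now -1
(31/23) = (8/23)   [reduce mod 23]
8 = 2^3·1; (2/23) = +1 since 23 mod 8 = 7, so (8/23) = (+1)^3·(1/23); sign now -1
(1/23) = 1; final value = sign = -1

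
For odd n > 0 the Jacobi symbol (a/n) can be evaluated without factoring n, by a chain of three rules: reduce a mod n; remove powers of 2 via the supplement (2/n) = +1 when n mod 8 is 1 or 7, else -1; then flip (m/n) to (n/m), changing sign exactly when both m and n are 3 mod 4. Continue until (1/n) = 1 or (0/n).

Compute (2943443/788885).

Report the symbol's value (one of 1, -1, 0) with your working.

(2943443/788885) = (576788/788885)   [reduce mod 788885]
576788 = 2^2·144197; (2/788885) = -1 since 788885 mod 8 = 5, so (576788/788885) = (-1)^2·(144197/788885); sign now +1
reciprocity: (144197/788885) = +1·(788885/144197) since 144197 mod 4 = 1, 788885 mod 4 = 1; sign now +1
(788885/144197) = (67900/144197)   [reduce mod 144197]
67900 = 2^2·16975; (2/144197) = -1 since 144197 mod 8 = 5, so (67900/144197) = (-1)^2·(16975/144197); sign now +1
reciprocity: (16975/144197) = +1·(144197/16975) since 16975 mod 4 = 3, 144197 mod 4 = 1; sign now +1
(144197/16975) = (8397/16975)   [reduce mod 16975]
reciprocity: (8397/16975) = +1·(16975/8397) since 8397 mod 4 = 1, 16975 mod 4 = 3; sign now +1
(16975/8397) = (181/8397)   [reduce mod 8397]
reciprocity: (181/8397) = +1·(8397/181) since 181 mod 4 = 1, 8397 mod 4 = 1; sign now +1
(8397/181) = (71/181)   [reduce mod 181]
reciprocity: (71/181) = +1·(181/71) since 71 mod 4 = 3, 181 mod 4 = 1; sign now +1
(181/71) = (39/71)   [reduce mod 71]
reciprocity: (39/71) = -1·(71/39) since 39 mod 4 = 3, 71 mod 4 = 3; sign now -1
(71/39) = (32/39)   [reduce mod 39]
32 = 2^5·1; (2/39) = +1 since 39 mod 8 = 7, so (32/39) = (+1)^5·(1/39); sign now -1
(1/39) = 1; final value = sign = -1

-1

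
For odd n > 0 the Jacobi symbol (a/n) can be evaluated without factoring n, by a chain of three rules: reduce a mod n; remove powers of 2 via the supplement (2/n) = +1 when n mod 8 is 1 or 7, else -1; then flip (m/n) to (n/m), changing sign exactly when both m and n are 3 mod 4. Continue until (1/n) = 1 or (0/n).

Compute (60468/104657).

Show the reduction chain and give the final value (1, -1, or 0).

factor out 2^2: 60468 = 2^2·15117; with 104657 mod 8 = 1, (2/104657) = +1; sign now +1; continue with (15117/104657)
flip (15117/104657) -> (104657/15117): both odd, 15117 mod 4 = 1, 104657 mod 4 = 1, so the flip contributes +1; sign now +1
(104657/15117): 104657 mod 15117 = 13955, so (104657/15117) = (13955/15117)
flip (13955/15117) -> (15117/13955): both odd, 13955 mod 4 = 3, 15117 mod 4 = 1, so the flip contributes +1; sign now +1
(15117/13955): 15117 mod 13955 = 1162, so (15117/13955) = (1162/13955)
factor out 2^1: 1162 = 2^1·581; with 13955 mod 8 = 3, (2/13955) = -1; sign now -1; continue with (581/13955)
flip (581/13955) -> (13955/581): both odd, 581 mod 4 = 1, 13955 mod 4 = 3, so the flip contributes +1; sign now -1
(13955/581): 13955 mod 581 = 11, so (13955/581) = (11/581)
flip (11/581) -> (581/11): both odd, 11 mod 4 = 3, 581 mod 4 = 1, so the flip contributes +1; sign now -1
(581/11): 581 mod 11 = 9, so (581/11) = (9/11)
flip (9/11) -> (11/9): both odd, 9 mod 4 = 1, 11 mod 4 = 3, so the flip contributes +1; sign now -1
(11/9): 11 mod 9 = 2, so (11/9) = (2/9)
factor out 2^1: 2 = 2^1·1; with 9 mod 8 = 1, (2/9) = +1; sign now -1; continue with (1/9)
reached (1/9) = 1, so the symbol is -1

-1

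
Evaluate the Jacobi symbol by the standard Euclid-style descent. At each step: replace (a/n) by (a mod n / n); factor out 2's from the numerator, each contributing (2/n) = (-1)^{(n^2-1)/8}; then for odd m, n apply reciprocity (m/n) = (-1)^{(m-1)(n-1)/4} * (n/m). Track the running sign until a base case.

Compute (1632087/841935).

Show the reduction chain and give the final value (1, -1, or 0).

(1632087/841935): 1632087 mod 841935 = 790152, so (1632087/841935) = (790152/841935)
factor out 2^3: 790152 = 2^3·98769; with 841935 mod 8 = 7, (2/841935) = +1; sign now +1; continue with (98769/841935)
flip (98769/841935) -> (841935/98769): both odd, 98769 mod 4 = 1, 841935 mod 4 = 3, so the flip contributes +1; sign now +1
(841935/98769): 841935 mod 98769 = 51783, so (841935/98769) = (51783/98769)
flip (51783/98769) -> (98769/51783): both odd, 51783 mod 4 = 3, 98769 mod 4 = 1, so the flip contributes +1; sign now +1
(98769/51783): 98769 mod 51783 = 46986, so (98769/51783) = (46986/51783)
factor out 2^1: 46986 = 2^1·23493; with 51783 mod 8 = 7, (2/51783) = +1; sign now +1; continue with (23493/51783)
flip (23493/51783) -> (51783/23493): both odd, 23493 mod 4 = 1, 51783 mod 4 = 3, so the flip contributes +1; sign now +1
(51783/23493): 51783 mod 23493 = 4797, so (51783/23493) = (4797/23493)
flip (4797/23493) -> (23493/4797): both odd, 4797 mod 4 = 1, 23493 mod 4 = 1, so the flip contributes +1; sign now +1
(23493/4797): 23493 mod 4797 = 4305, so (23493/4797) = (4305/4797)
flip (4305/4797) -> (4797/4305): both odd, 4305 mod 4 = 1, 4797 mod 4 = 1, so the flip contributes +1; sign now +1
(4797/4305): 4797 mod 4305 = 492, so (4797/4305) = (492/4305)
factor out 2^2: 492 = 2^2·123; with 4305 mod 8 = 1, (2/4305) = +1; sign now +1; continue with (123/4305)
flip (123/4305) -> (4305/123): both odd, 123 mod 4 = 3, 4305 mod 4 = 1, so the flip contributes +1; sign now +1
(4305/123): 4305 mod 123 = 0, so (4305/123) = (0/123)
reached (0/123); gcd(a, n) > 1, so (0/123) = 0 and the symbol is 0

0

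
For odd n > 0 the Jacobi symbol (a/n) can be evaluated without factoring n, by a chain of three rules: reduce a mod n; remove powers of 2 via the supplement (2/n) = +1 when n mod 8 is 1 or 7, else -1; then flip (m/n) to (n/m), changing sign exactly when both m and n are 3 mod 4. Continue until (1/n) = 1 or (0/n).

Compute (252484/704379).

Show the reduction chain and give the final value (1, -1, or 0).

252484 = 2^2·63121; (2/704379) = -1 since 704379 mod 8 = 3, so (252484/704379) = (-1)^2·(63121/704379); sign now +1
reciprocity: (63121/704379) = +1·(704379/63121) since 63121 mod 4 = 1, 704379 mod 4 = 3; sign now +1
(704379/63121) = (10048/63121)   [reduce mod 63121]
10048 = 2^6·157; (2/63121) = +1 since 63121 mod 8 = 1, so (10048/63121) = (+1)^6·(157/63121); sign now +1
reciprocity: (157/63121) = +1·(63121/157) since 157 mod 4 = 1, 63121 mod 4 = 1; sign now +1
(63121/157) = (7/157)   [reduce mod 157]
reciprocity: (7/157) = +1·(157/7) since 7 mod 4 = 3, 157 mod 4 = 1; sign now +1
(157/7) = (3/7)   [reduce mod 7]
reciprocity: (3/7) = -1·(7/3) since 3 mod 4 = 3, 7 mod 4 = 3; sign now -1
(7/3) = (1/3)   [reduce mod 3]
(1/3) = 1; final value = sign = -1

-1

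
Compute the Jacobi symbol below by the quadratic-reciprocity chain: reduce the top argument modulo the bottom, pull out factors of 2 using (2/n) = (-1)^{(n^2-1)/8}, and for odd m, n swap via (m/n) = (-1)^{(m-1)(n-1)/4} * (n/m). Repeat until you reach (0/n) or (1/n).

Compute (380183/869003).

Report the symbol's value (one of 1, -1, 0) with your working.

-1

flip (380183/869003) -> (869003/380183): both odd, 380183 mod 4 = 3, 869003 mod 4 = 3, so the flip contributes -1; sign now -1
(869003/380183): 869003 mod 380183 = 108637, so (869003/380183) = (108637/380183)
flip (108637/380183) -> (380183/108637): both odd, 108637 mod 4 = 1, 380183 mod 4 = 3, so the flip contributes +1; sign now -1
(380183/108637): 380183 mod 108637 = 54272, so (380183/108637) = (54272/108637)
factor out 2^10: 54272 = 2^10·53; with 108637 mod 8 = 5, (2/108637) = -1; sign now -1; continue with (53/108637)
flip (53/108637) -> (108637/53): both odd, 53 mod 4 = 1, 108637 mod 4 = 1, so the flip contributes +1; sign now -1
(108637/53): 108637 mod 53 = 40, so (108637/53) = (40/53)
factor out 2^3: 40 = 2^3·5; with 53 mod 8 = 5, (2/53) = -1; sign now +1; continue with (5/53)
flip (5/53) -> (53/5): both odd, 5 mod 4 = 1, 53 mod 4 = 1, so the flip contributes +1; sign now +1
(53/5): 53 mod 5 = 3, so (53/5) = (3/5)
flip (3/5) -> (5/3): both odd, 3 mod 4 = 3, 5 mod 4 = 1, so the flip contributes +1; sign now +1
(5/3): 5 mod 3 = 2, so (5/3) = (2/3)
factor out 2^1: 2 = 2^1·1; with 3 mod 8 = 3, (2/3) = -1; sign now -1; continue with (1/3)
reached (1/3) = 1, so the symbol is -1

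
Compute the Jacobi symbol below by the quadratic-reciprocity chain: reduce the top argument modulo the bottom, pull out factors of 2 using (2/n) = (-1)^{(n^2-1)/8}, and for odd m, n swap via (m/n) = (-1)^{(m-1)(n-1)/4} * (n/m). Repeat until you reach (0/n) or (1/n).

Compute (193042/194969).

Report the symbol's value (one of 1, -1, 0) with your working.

1

factor out 2^1: 193042 = 2^1·96521; with 194969 mod 8 = 1, (2/194969) = +1; sign now +1; continue with (96521/194969)
flip (96521/194969) -> (194969/96521): both odd, 96521 mod 4 = 1, 194969 mod 4 = 1, so the flip contributes +1; sign now +1
(194969/96521): 194969 mod 96521 = 1927, so (194969/96521) = (1927/96521)
flip (1927/96521) -> (96521/1927): both odd, 1927 mod 4 = 3, 96521 mod 4 = 1, so the flip contributes +1; sign now +1
(96521/1927): 96521 mod 1927 = 171, so (96521/1927) = (171/1927)
flip (171/1927) -> (1927/171): both odd, 171 mod 4 = 3, 1927 mod 4 = 3, so the flip contributes -1; sign now -1
(1927/171): 1927 mod 171 = 46, so (1927/171) = (46/171)
factor out 2^1: 46 = 2^1·23; with 171 mod 8 = 3, (2/171) = -1; sign now +1; continue with (23/171)
flip (23/171) -> (171/23): both odd, 23 mod 4 = 3, 171 mod 4 = 3, so the flip contributes -1; sign now -1
(171/23): 171 mod 23 = 10, so (171/23) = (10/23)
factor out 2^1: 10 = 2^1·5; with 23 mod 8 = 7, (2/23) = +1; sign now -1; continue with (5/23)
flip (5/23) -> (23/5): both odd, 5 mod 4 = 1, 23 mod 4 = 3, so the flip contributes +1; sign now -1
(23/5): 23 mod 5 = 3, so (23/5) = (3/5)
flip (3/5) -> (5/3): both odd, 3 mod 4 = 3, 5 mod 4 = 1, so the flip contributes +1; sign now -1
(5/3): 5 mod 3 = 2, so (5/3) = (2/3)
factor out 2^1: 2 = 2^1·1; with 3 mod 8 = 3, (2/3) = -1; sign now +1; continue with (1/3)
reached (1/3) = 1, so the symbol is +1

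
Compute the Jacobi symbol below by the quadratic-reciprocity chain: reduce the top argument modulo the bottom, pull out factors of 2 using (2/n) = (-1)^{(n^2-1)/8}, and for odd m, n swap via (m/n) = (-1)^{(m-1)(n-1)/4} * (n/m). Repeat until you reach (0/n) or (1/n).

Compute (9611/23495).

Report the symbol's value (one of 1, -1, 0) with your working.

-1

reciprocity: (9611/23495) = -1·(23495/9611) since 9611 mod 4 = 3, 23495 mod 4 = 3; sign now -1
(23495/9611) = (4273/9611)   [reduce mod 9611]
reciprocity: (4273/9611) = +1·(9611/4273) since 4273 mod 4 = 1, 9611 mod 4 = 3; sign now -1
(9611/4273) = (1065/4273)   [reduce mod 4273]
reciprocity: (1065/4273) = +1·(4273/1065) since 1065 mod 4 = 1, 4273 mod 4 = 1; sign now -1
(4273/1065) = (13/1065)   [reduce mod 1065]
reciprocity: (13/1065) = +1·(1065/13) since 13 mod 4 = 1, 1065 mod 4 = 1; sign now -1
(1065/13) = (12/13)   [reduce mod 13]
12 = 2^2·3; (2/13) = -1 since 13 mod 8 = 5, so (12/13) = (-1)^2·(3/13); sign now -1
reciprocity: (3/13) = +1·(13/3) since 3 mod 4 = 3, 13 mod 4 = 1; sign now -1
(13/3) = (1/3)   [reduce mod 3]
(1/3) = 1; final value = sign = -1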